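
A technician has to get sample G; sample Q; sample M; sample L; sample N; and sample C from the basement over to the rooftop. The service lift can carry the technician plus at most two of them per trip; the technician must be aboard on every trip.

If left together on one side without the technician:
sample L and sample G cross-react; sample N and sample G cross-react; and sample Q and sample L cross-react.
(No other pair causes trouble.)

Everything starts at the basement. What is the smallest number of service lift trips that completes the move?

Counting alone: the technician can take at most 2 across per trip to the rooftop, so moving all 6 needs at least 3 loaded trips out, with a return between consecutive ones — at least 5 crossings.
The plan below uses exactly 5 crossings, so it is optimal:
1. Technician goes to the rooftop with sample G and sample Q.  [the basement: sample C, sample L, sample M, sample N | the rooftop: sample G, sample Q]
2. Technician goes back to the basement alone.  [the basement: sample C, sample L, sample M, sample N | the rooftop: sample G, sample Q]
3. Technician goes to the rooftop with sample C and sample M.  [the basement: sample L, sample N | the rooftop: sample C, sample G, sample M, sample Q]
4. Technician goes back to the basement alone.  [the basement: sample L, sample N | the rooftop: sample C, sample G, sample M, sample Q]
5. Technician goes to the rooftop with sample L and sample N.  [the basement: — | the rooftop: sample C, sample G, sample L, sample M, sample N, sample Q]

5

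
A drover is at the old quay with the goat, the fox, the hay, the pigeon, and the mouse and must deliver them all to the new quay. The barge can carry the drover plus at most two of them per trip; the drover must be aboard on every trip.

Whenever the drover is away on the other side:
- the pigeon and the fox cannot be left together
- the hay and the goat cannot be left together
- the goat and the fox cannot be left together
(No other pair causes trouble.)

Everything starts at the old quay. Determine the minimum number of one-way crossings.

5

Counting alone: the drover can take at most 2 across per trip to the new quay, so moving all 5 needs at least 3 loaded trips out, with a return between consecutive ones — at least 5 crossings.
The plan below uses exactly 5 crossings, so it is optimal:
1. Drover goes to the new quay with the fox and the goat.  [the old quay: the hay, the mouse, the pigeon | the new quay: the fox, the goat]
2. Drover goes back to the old quay with the goat.  [the old quay: the goat, the hay, the mouse, the pigeon | the new quay: the fox]
3. Drover goes to the new quay with the hay and the mouse.  [the old quay: the goat, the pigeon | the new quay: the fox, the hay, the mouse]
4. Drover goes back to the old quay alone.  [the old quay: the goat, the pigeon | the new quay: the fox, the hay, the mouse]
5. Drover goes to the new quay with the goat and the pigeon.  [the old quay: — | the new quay: the fox, the goat, the hay, the mouse, the pigeon]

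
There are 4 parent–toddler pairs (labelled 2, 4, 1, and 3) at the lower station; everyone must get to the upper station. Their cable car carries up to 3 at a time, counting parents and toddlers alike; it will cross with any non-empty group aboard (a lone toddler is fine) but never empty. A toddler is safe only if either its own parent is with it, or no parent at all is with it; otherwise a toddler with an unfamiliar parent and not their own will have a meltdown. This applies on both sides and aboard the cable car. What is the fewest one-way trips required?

9

Counting alone: each trip to the upper station takes at most 3 across and each return brings at least 1 back, so after t trips out (and t−1 returns) at most 3t − (t−1) of the 8 are across; that first reaches 8 at t = 4, so at least 7 crossings are needed.
The safety rule pushes this higher. Following every safe sequence of crossings, the most of the 8 that can be at the upper station as the cable car arrives there on crossing 7 is 7 — never all 8.
So no plan with fewer than 9 crossings exists, and this one achieves 9:
1. parent 2 and toddler 2 cross → the upper station.
2. parent 2 crosses ← the lower station.
3. parent 2, parent 4, and toddler 4 cross → the upper station.
4. parent 2 and toddler 2 cross ← the lower station.
5. parent 1, parent 2, and parent 3 cross → the upper station.
6. toddler 4 crosses ← the lower station.
7. toddler 2 and toddler 4 cross → the upper station.
8. toddler 2 crosses ← the lower station.
9. toddler 1, toddler 2, and toddler 3 cross → the upper station.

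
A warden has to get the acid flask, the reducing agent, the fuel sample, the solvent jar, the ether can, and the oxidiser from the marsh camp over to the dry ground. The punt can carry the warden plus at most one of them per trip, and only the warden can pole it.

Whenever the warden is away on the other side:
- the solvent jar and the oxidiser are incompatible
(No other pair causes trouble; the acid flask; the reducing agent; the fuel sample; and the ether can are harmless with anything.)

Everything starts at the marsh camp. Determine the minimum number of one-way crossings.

11

Counting alone: the warden can take at most 1 across per trip to the dry ground, so moving all 6 needs at least 6 loaded trips out, with a return between consecutive ones — at least 11 crossings.
The plan below uses exactly 11 crossings, so it is optimal:
1. Warden goes to the dry ground with the solvent jar.  [the marsh camp: the acid flask, the ether can, the fuel sample, the oxidiser, the reducing agent | the dry ground: the solvent jar]
2. Warden goes back to the marsh camp alone.  [the marsh camp: the acid flask, the ether can, the fuel sample, the oxidiser, the reducing agent | the dry ground: the solvent jar]
3. Warden goes to the dry ground with the acid flask.  [the marsh camp: the ether can, the fuel sample, the oxidiser, the reducing agent | the dry ground: the acid flask, the solvent jar]
4. Warden goes back to the marsh camp alone.  [the marsh camp: the ether can, the fuel sample, the oxidiser, the reducing agent | the dry ground: the acid flask, the solvent jar]
5. Warden goes to the dry ground with the reducing agent.  [the marsh camp: the ether can, the fuel sample, the oxidiser | the dry ground: the acid flask, the reducing agent, the solvent jar]
6. Warden goes back to the marsh camp alone.  [the marsh camp: the ether can, the fuel sample, the oxidiser | the dry ground: the acid flask, the reducing agent, the solvent jar]
7. Warden goes to the dry ground with the fuel sample.  [the marsh camp: the ether can, the oxidiser | the dry ground: the acid flask, the fuel sample, the reducing agent, the solvent jar]
8. Warden goes back to the marsh camp alone.  [the marsh camp: the ether can, the oxidiser | the dry ground: the acid flask, the fuel sample, the reducing agent, the solvent jar]
9. Warden goes to the dry ground with the ether can.  [the marsh camp: the oxidiser | the dry ground: the acid flask, the ether can, the fuel sample, the reducing agent, the solvent jar]
10. Warden goes back to the marsh camp alone.  [the marsh camp: the oxidiser | the dry ground: the acid flask, the ether can, the fuel sample, the reducing agent, the solvent jar]
11. Warden goes to the dry ground with the oxidiser.  [the marsh camp: — | the dry ground: the acid flask, the ether can, the fuel sample, the oxidiser, the reducing agent, the solvent jar]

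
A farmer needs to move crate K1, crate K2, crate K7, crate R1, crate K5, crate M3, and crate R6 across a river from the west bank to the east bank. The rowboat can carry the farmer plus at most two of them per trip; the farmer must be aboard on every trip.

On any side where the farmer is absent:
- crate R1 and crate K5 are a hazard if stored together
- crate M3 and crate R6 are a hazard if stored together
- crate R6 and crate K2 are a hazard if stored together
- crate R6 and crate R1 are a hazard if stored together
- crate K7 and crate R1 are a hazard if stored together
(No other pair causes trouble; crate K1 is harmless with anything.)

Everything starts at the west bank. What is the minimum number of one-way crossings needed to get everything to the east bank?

Counting alone: the farmer can take at most 2 across per trip to the east bank, so moving all 7 needs at least 4 loaded trips out, with a return between consecutive ones — at least 7 crossings.
The safety rule pushes this higher. Following every safe sequence of crossings, the most of the 7 that can be at the east bank as the rowboat arrives there on crossing 7 is 6 — never all 7.
So no plan with fewer than 9 crossings exists, and this one achieves 9:
1. Farmer goes to the east bank with crate R1 and crate R6.
2. Farmer goes back to the west bank with crate R1.
3. Farmer goes to the east bank with crate K1 and crate R1.
4. Farmer goes back to the west bank with crate R1.
5. Farmer goes to the east bank with crate K5 and crate K7.
6. Farmer goes back to the west bank alone.
7. Farmer goes to the east bank with crate K2 and crate M3.
8. Farmer goes back to the west bank with crate R6.
9. Farmer goes to the east bank with crate R1 and crate R6.

9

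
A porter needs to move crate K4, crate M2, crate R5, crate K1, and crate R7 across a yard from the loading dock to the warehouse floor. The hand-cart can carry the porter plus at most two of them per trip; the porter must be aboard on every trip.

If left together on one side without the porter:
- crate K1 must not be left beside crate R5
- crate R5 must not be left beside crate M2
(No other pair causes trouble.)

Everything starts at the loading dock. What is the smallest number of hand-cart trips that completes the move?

5

Counting alone: the porter can take at most 2 across per trip to the warehouse floor, so moving all 5 needs at least 3 loaded trips out, with a return between consecutive ones — at least 5 crossings.
The plan below uses exactly 5 crossings, so it is optimal:
1. Porter goes to the warehouse floor with crate R5.  [the loading dock: crate K1, crate K4, crate M2, crate R7 | the warehouse floor: crate R5]
2. Porter goes back to the loading dock alone.  [the loading dock: crate K1, crate K4, crate M2, crate R7 | the warehouse floor: crate R5]
3. Porter goes to the warehouse floor with crate K4 and crate R7.  [the loading dock: crate K1, crate M2 | the warehouse floor: crate K4, crate R5, crate R7]
4. Porter goes back to the loading dock alone.  [the loading dock: crate K1, crate M2 | the warehouse floor: crate K4, crate R5, crate R7]
5. Porter goes to the warehouse floor with crate K1 and crate M2.  [the loading dock: — | the warehouse floor: crate K1, crate K4, crate M2, crate R5, crate R7]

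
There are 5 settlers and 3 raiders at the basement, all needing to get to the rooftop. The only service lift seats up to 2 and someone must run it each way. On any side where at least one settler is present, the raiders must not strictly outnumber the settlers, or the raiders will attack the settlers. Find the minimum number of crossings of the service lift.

13

Counting alone: each trip to the rooftop takes at most 2 across and each return brings at least 1 back, so after t trips out (and t−1 returns) at most 2t − (t−1) of the 8 are across; that first reaches 8 at t = 7, so at least 13 crossings are needed.
The plan below uses exactly 13 crossings, so it is optimal:
1. 2 raiders → the rooftop.  (the basement: 5S 1R; the rooftop: 0S 2R)
2. 1 raider ← the basement.  (the basement: 5S 2R; the rooftop: 0S 1R)
3. 2 raiders → the rooftop.  (the basement: 5S 0R; the rooftop: 0S 3R)
4. 1 raider ← the basement.  (the basement: 5S 1R; the rooftop: 0S 2R)
5. 2 settlers → the rooftop.  (the basement: 3S 1R; the rooftop: 2S 2R)
6. 1 raider ← the basement.  (the basement: 3S 2R; the rooftop: 2S 1R)
7. 1 settler and 1 raider → the rooftop.  (the basement: 2S 1R; the rooftop: 3S 2R)
8. 1 raider ← the basement.  (the basement: 2S 2R; the rooftop: 3S 1R)
9. 2 raiders → the rooftop.  (the basement: 2S 0R; the rooftop: 3S 3R)
10. 1 raider ← the basement.  (the basement: 2S 1R; the rooftop: 3S 2R)
11. 1 settler and 1 raider → the rooftop.  (the basement: 1S 0R; the rooftop: 4S 3R)
12. 1 raider ← the basement.  (the basement: 1S 1R; the rooftop: 4S 2R)
13. 1 settler and 1 raider → the rooftop.  (the basement: 0S 0R; the rooftop: 5S 3R)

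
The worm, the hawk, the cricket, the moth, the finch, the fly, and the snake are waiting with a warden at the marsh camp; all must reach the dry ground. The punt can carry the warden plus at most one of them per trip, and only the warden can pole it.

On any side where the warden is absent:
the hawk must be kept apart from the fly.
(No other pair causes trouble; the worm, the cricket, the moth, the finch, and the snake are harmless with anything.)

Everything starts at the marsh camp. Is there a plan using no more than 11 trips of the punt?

No

Counting alone: the warden can take at most 1 across per trip to the dry ground, so moving all 7 needs at least 7 loaded trips out, with a return between consecutive ones — at least 13 crossings.
Since 11 < 13, 11 crossings cannot be enough. (The shortest complete plan in fact takes 13:)
1. Warden goes to the dry ground with the hawk.  [the marsh camp: the cricket, the finch, the fly, the moth, the snake, the worm | the dry ground: the hawk]
2. Warden goes back to the marsh camp alone.  [the marsh camp: the cricket, the finch, the fly, the moth, the snake, the worm | the dry ground: the hawk]
3. Warden goes to the dry ground with the worm.  [the marsh camp: the cricket, the finch, the fly, the moth, the snake | the dry ground: the hawk, the worm]
4. Warden goes back to the marsh camp alone.  [the marsh camp: the cricket, the finch, the fly, the moth, the snake | the dry ground: the hawk, the worm]
5. Warden goes to the dry ground with the cricket.  [the marsh camp: the finch, the fly, the moth, the snake | the dry ground: the cricket, the hawk, the worm]
6. Warden goes back to the marsh camp alone.  [the marsh camp: the finch, the fly, the moth, the snake | the dry ground: the cricket, the hawk, the worm]
7. Warden goes to the dry ground with the moth.  [the marsh camp: the finch, the fly, the snake | the dry ground: the cricket, the hawk, the moth, the worm]
8. Warden goes back to the marsh camp alone.  [the marsh camp: the finch, the fly, the snake | the dry ground: the cricket, the hawk, the moth, the worm]
9. Warden goes to the dry ground with the finch.  [the marsh camp: the fly, the snake | the dry ground: the cricket, the finch, the hawk, the moth, the worm]
10. Warden goes back to the marsh camp alone.  [the marsh camp: the fly, the snake | the dry ground: the cricket, the finch, the hawk, the moth, the worm]
11. Warden goes to the dry ground with the snake.  [the marsh camp: the fly | the dry ground: the cricket, the finch, the hawk, the moth, the snake, the worm]
12. Warden goes back to the marsh camp alone.  [the marsh camp: the fly | the dry ground: the cricket, the finch, the hawk, the moth, the snake, the worm]
13. Warden goes to the dry ground with the fly.  [the marsh camp: — | the dry ground: the cricket, the finch, the fly, the hawk, the moth, the snake, the worm]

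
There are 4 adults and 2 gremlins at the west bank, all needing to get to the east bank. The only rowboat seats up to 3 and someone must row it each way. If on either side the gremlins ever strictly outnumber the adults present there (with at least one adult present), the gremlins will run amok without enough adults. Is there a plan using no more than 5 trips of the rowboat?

Yes — this plan uses 5 crossings (≤ 5):
1. 2 gremlins → the east bank.  (the west bank: 4A 0G; the east bank: 0A 2G)
2. 1 gremlin ← the west bank.  (the west bank: 4A 1G; the east bank: 0A 1G)
3. 2 adults and 1 gremlin → the east bank.  (the west bank: 2A 0G; the east bank: 2A 2G)
4. 1 gremlin ← the west bank.  (the west bank: 2A 1G; the east bank: 2A 1G)
5. 2 adults and 1 gremlin → the east bank.  (the west bank: 0A 0G; the east bank: 4A 2G)

Yes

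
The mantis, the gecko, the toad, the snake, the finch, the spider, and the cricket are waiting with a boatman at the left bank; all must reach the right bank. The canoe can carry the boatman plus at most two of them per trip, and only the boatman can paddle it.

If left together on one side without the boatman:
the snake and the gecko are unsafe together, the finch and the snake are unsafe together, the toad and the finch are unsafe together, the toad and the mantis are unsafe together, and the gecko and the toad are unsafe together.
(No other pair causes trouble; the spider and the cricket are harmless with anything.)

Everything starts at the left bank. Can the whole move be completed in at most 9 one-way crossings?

Yes

Yes — this plan uses 9 crossings (≤ 9):
1. Boatman goes to the right bank with the snake and the toad.
2. Boatman goes back to the left bank alone.
3. Boatman goes to the right bank with the mantis.
4. Boatman goes back to the left bank with the toad.
5. Boatman goes to the right bank with the finch and the gecko.
6. Boatman goes back to the left bank with the snake.
7. Boatman goes to the right bank with the cricket and the spider.
8. Boatman goes back to the left bank alone.
9. Boatman goes to the right bank with the snake and the toad.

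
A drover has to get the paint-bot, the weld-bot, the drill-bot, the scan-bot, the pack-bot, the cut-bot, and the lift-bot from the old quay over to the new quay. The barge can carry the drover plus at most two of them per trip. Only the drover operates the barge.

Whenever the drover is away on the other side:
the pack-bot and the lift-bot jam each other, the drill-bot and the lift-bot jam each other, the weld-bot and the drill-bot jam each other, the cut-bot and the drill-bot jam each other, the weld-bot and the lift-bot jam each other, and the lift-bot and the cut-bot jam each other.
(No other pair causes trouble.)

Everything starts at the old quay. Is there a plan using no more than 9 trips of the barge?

Counting alone: the drover can take at most 2 across per trip to the new quay, so moving all 7 needs at least 4 loaded trips out, with a return between consecutive ones — at least 7 crossings.
The safety rule pushes this higher. Following every safe sequence of crossings, the most of the 7 that can be at the new quay as the barge arrives there on crossings 7, 9 is 5, 6 respectively — never all 7.
So the move cannot be finished within 9 crossings. (The shortest complete plan takes 11:)
1. Drover goes to the new quay with the drill-bot and the lift-bot.
2. Drover goes back to the old quay with the drill-bot.
3. Drover goes to the new quay with the drill-bot and the paint-bot.
4. Drover goes back to the old quay with the drill-bot.
5. Drover goes to the new quay with the cut-bot and the weld-bot.
6. Drover goes back to the old quay with the lift-bot.
7. Drover goes to the new quay with the drill-bot and the pack-bot.
8. Drover goes back to the old quay with the drill-bot.
9. Drover goes to the new quay with the drill-bot and the scan-bot.
10. Drover goes back to the old quay with the drill-bot.
11. Drover goes to the new quay with the drill-bot and the lift-bot.

No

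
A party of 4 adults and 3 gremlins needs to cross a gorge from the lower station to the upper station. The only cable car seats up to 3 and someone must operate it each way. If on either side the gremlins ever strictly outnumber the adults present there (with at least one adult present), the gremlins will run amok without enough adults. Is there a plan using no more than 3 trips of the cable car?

No

Counting alone: each trip to the upper station takes at most 3 across and each return brings at least 1 back, so after t trips out (and t−1 returns) at most 3t − (t−1) of the 7 are across; that first reaches 7 at t = 3, so at least 5 crossings are needed.
Since 3 < 5, 3 crossings cannot be enough. (The shortest complete plan in fact takes 5:)
1. 3 gremlins → the upper station.  (the lower station: 4A 0G; the upper station: 0A 3G)
2. 1 gremlin ← the lower station.  (the lower station: 4A 1G; the upper station: 0A 2G)
3. 3 adults → the upper station.  (the lower station: 1A 1G; the upper station: 3A 2G)
4. 1 adult ← the lower station.  (the lower station: 2A 1G; the upper station: 2A 2G)
5. 2 adults and 1 gremlin → the upper station.  (the lower station: 0A 0G; the upper station: 4A 3G)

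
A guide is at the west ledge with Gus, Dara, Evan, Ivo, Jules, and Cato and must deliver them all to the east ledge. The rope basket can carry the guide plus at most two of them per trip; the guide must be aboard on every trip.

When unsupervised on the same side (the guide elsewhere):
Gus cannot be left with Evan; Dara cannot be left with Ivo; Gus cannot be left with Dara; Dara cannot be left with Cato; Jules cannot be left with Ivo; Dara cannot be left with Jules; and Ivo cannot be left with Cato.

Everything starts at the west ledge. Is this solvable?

No

Whatever the first load, the items left behind include a forbidden pair without the guide. No opening move is safe, so no plan exists.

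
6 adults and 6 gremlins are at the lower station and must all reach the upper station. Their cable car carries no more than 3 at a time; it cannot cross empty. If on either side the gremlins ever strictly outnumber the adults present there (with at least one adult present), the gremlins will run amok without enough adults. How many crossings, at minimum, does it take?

Following every safe sequence of crossings from the start, the most of the 12 that can be at the upper station as the cable car arrives there on crossings 1, 3, 5 is 3, 5, 6 respectively; the best ever achieved is 6 of 12.
From crossing 7 on, no configuration arises that was not already reachable earlier: only 17 distinct safe configurations (who is on which side, and where the cable car is) can ever be reached, none of them has everyone across, and every continuation just revisits them. They are: 0 adults + 0 gremlins across (cable car back at the start); 0 adults + 1 gremlin across (cable car there); 0 adults + 1 gremlin across (cable car back at the start); 0 adults + 2 gremlins across (cable car there); 0 adults + 2 gremlins across (cable car back at the start); 0 adults + 3 gremlins across (cable car there); 0 adults + 3 gremlins across (cable car back at the start); 0 adults + 4 gremlins across (cable car there); 0 adults + 4 gremlins across (cable car back at the start); 0 adults + 5 gremlins across (cable car there); 0 adults + 5 gremlins across (cable car back at the start); 0 adults + 6 gremlins across (cable car there); 1 adult + 1 gremlin across (cable car there); 1 adult + 1 gremlin across (cable car back at the start); 2 adults + 2 gremlins across (cable car there); 2 adults + 2 gremlins across (cable car back at the start); 3 adults + 3 gremlins across (cable car there). So no valid plan exists.

impossible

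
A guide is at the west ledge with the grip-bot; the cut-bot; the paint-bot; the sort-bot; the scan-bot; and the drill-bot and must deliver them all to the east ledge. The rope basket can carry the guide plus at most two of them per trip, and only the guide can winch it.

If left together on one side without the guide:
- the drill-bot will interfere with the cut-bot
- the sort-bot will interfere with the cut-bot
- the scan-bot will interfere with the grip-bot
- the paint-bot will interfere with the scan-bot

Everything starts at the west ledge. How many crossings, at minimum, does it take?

7

Counting alone: the guide can take at most 2 across per trip to the east ledge, so moving all 6 needs at least 3 loaded trips out, with a return between consecutive ones — at least 5 crossings.
The safety rule pushes this higher. Following every safe sequence of crossings, the most of the 6 that can be at the east ledge as the rope basket arrives there on crossing 5 is 5 — never all 6.
So no plan with fewer than 7 crossings exists, and this one achieves 7:
1. Guide goes to the east ledge with the cut-bot and the scan-bot.
2. Guide goes back to the west ledge alone.
3. Guide goes to the east ledge with the grip-bot and the paint-bot.
4. Guide goes back to the west ledge with the scan-bot.
5. Guide goes to the east ledge with the drill-bot and the sort-bot.
6. Guide goes back to the west ledge with the cut-bot.
7. Guide goes to the east ledge with the cut-bot and the scan-bot.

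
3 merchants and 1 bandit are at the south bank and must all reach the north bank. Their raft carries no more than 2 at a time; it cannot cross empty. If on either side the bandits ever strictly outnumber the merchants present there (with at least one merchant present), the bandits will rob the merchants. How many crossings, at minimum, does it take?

Counting alone: each trip to the north bank takes at most 2 across and each return brings at least 1 back, so after t trips out (and t−1 returns) at most 2t − (t−1) of the 4 are across; that first reaches 4 at t = 3, so at least 5 crossings are needed.
The plan below uses exactly 5 crossings, so it is optimal:
1. 1 merchant and 1 bandit → the north bank.  (the south bank: 2M 0B; the north bank: 1M 1B)
2. 1 bandit ← the south bank.  (the south bank: 2M 1B; the north bank: 1M 0B)
3. 1 merchant and 1 bandit → the north bank.  (the south bank: 1M 0B; the north bank: 2M 1B)
4. 1 bandit ← the south bank.  (the south bank: 1M 1B; the north bank: 2M 0B)
5. 1 merchant and 1 bandit → the north bank.  (the south bank: 0M 0B; the north bank: 3M 1B)

5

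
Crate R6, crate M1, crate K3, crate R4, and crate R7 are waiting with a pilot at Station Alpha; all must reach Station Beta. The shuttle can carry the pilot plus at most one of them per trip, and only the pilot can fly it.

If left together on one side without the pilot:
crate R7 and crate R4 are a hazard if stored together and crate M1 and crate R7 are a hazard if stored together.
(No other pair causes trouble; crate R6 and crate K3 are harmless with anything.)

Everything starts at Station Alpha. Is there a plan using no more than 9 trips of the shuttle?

Counting alone: the pilot can take at most 1 across per trip to Station Beta, so moving all 5 needs at least 5 loaded trips out, with a return between consecutive ones — at least 9 crossings.
The safety rule pushes this higher. Following every safe sequence of crossings, the most of the 5 that can be at Station Beta as the shuttle arrives there on crossing 9 is 4 — never all 5.
So the move cannot be finished within 9 crossings. (The shortest complete plan takes 11:)
1. Pilot goes to Station Beta with crate R7.  [Station Alpha: crate K3, crate M1, crate R4, crate R6 | Station Beta: crate R7]
2. Pilot goes back to Station Alpha alone.  [Station Alpha: crate K3, crate M1, crate R4, crate R6 | Station Beta: crate R7]
3. Pilot goes to Station Beta with crate R6.  [Station Alpha: crate K3, crate M1, crate R4 | Station Beta: crate R6, crate R7]
4. Pilot goes back to Station Alpha alone.  [Station Alpha: crate K3, crate M1, crate R4 | Station Beta: crate R6, crate R7]
5. Pilot goes to Station Beta with crate M1.  [Station Alpha: crate K3, crate R4 | Station Beta: crate M1, crate R6, crate R7]
6. Pilot goes back to Station Alpha with crate R7.  [Station Alpha: crate K3, crate R4, crate R7 | Station Beta: crate M1, crate R6]
7. Pilot goes to Station Beta with crate R4.  [Station Alpha: crate K3, crate R7 | Station Beta: crate M1, crate R4, crate R6]
8. Pilot goes back to Station Alpha alone.  [Station Alpha: crate K3, crate R7 | Station Beta: crate M1, crate R4, crate R6]
9. Pilot goes to Station Beta with crate K3.  [Station Alpha: crate R7 | Station Beta: crate K3, crate M1, crate R4, crate R6]
10. Pilot goes back to Station Alpha alone.  [Station Alpha: crate R7 | Station Beta: crate K3, crate M1, crate R4, crate R6]
11. Pilot goes to Station Beta with crate R7.  [Station Alpha: — | Station Beta: crate K3, crate M1, crate R4, crate R6, crate R7]

No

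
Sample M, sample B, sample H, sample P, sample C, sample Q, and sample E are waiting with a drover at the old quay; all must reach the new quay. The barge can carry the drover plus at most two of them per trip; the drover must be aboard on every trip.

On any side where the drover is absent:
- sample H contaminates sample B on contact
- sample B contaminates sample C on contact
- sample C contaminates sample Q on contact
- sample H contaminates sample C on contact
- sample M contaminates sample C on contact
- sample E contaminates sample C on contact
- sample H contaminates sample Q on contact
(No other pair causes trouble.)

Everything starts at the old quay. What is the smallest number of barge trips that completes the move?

11

Counting alone: the drover can take at most 2 across per trip to the new quay, so moving all 7 needs at least 4 loaded trips out, with a return between consecutive ones — at least 7 crossings.
The safety rule pushes this higher. Following every safe sequence of crossings, the most of the 7 that can be at the new quay as the barge arrives there on crossings 7, 9 is 5, 6 respectively — never all 7.
So no plan with fewer than 11 crossings exists, and this one achieves 11:
1. Drover goes to the new quay with sample C and sample H.
2. Drover goes back to the old quay with sample H.
3. Drover goes to the new quay with sample H and sample M.
4. Drover goes back to the old quay with sample C.
5. Drover goes to the new quay with sample C and sample P.
6. Drover goes back to the old quay with sample C.
7. Drover goes to the new quay with sample C and sample E.
8. Drover goes back to the old quay with sample C.
9. Drover goes to the new quay with sample B and sample Q.
10. Drover goes back to the old quay with sample H.
11. Drover goes to the new quay with sample C and sample H.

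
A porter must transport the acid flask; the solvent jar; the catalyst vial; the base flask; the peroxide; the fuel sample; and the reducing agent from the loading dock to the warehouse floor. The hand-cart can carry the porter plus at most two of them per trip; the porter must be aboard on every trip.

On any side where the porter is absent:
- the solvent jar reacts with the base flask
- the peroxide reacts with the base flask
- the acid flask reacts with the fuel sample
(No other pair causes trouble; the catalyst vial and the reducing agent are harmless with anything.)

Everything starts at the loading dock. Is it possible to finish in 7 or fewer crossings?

Yes

Yes — this plan uses 7 crossings (≤ 7):
1. Porter goes to the warehouse floor with the acid flask and the base flask.
2. Porter goes back to the loading dock alone.
3. Porter goes to the warehouse floor with the catalyst vial and the solvent jar.
4. Porter goes back to the loading dock with the base flask.
5. Porter goes to the warehouse floor with the peroxide and the reducing agent.
6. Porter goes back to the loading dock alone.
7. Porter goes to the warehouse floor with the base flask and the fuel sample.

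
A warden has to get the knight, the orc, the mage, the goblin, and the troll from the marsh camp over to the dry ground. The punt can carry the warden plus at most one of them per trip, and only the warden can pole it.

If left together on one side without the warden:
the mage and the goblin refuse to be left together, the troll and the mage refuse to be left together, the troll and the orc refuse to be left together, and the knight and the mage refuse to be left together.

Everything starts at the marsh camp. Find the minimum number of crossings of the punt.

Whatever the first load, the items left behind include a forbidden pair without the warden. No opening move is safe, so no plan exists.

impossible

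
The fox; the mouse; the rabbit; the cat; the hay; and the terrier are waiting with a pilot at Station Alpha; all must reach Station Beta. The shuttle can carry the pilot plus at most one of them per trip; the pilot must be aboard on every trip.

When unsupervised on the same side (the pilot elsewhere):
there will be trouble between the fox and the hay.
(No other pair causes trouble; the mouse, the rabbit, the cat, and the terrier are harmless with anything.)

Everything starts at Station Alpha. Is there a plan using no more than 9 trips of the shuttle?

Counting alone: the pilot can take at most 1 across per trip to Station Beta, so moving all 6 needs at least 6 loaded trips out, with a return between consecutive ones — at least 11 crossings.
Since 9 < 11, 9 crossings cannot be enough. (The shortest complete plan in fact takes 11:)
1. Pilot goes to Station Beta with the fox.  [Station Alpha: the cat, the hay, the mouse, the rabbit, the terrier | Station Beta: the fox]
2. Pilot goes back to Station Alpha alone.  [Station Alpha: the cat, the hay, the mouse, the rabbit, the terrier | Station Beta: the fox]
3. Pilot goes to Station Beta with the mouse.  [Station Alpha: the cat, the hay, the rabbit, the terrier | Station Beta: the fox, the mouse]
4. Pilot goes back to Station Alpha alone.  [Station Alpha: the cat, the hay, the rabbit, the terrier | Station Beta: the fox, the mouse]
5. Pilot goes to Station Beta with the rabbit.  [Station Alpha: the cat, the hay, the terrier | Station Beta: the fox, the mouse, the rabbit]
6. Pilot goes back to Station Alpha alone.  [Station Alpha: the cat, the hay, the terrier | Station Beta: the fox, the mouse, the rabbit]
7. Pilot goes to Station Beta with the cat.  [Station Alpha: the hay, the terrier | Station Beta: the cat, the fox, the mouse, the rabbit]
8. Pilot goes back to Station Alpha alone.  [Station Alpha: the hay, the terrier | Station Beta: the cat, the fox, the mouse, the rabbit]
9. Pilot goes to Station Beta with the terrier.  [Station Alpha: the hay | Station Beta: the cat, the fox, the mouse, the rabbit, the terrier]
10. Pilot goes back to Station Alpha alone.  [Station Alpha: the hay | Station Beta: the cat, the fox, the mouse, the rabbit, the terrier]
11. Pilot goes to Station Beta with the hay.  [Station Alpha: — | Station Beta: the cat, the fox, the hay, the mouse, the rabbit, the terrier]

No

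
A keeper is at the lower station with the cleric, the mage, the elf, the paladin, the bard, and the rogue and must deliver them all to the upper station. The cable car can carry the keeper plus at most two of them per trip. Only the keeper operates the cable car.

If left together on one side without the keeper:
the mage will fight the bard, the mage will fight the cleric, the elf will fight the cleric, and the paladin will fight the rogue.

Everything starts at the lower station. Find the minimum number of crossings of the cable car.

Whatever the first load, the items left behind include a forbidden pair without the keeper. No opening move is safe, so no plan exists.

impossible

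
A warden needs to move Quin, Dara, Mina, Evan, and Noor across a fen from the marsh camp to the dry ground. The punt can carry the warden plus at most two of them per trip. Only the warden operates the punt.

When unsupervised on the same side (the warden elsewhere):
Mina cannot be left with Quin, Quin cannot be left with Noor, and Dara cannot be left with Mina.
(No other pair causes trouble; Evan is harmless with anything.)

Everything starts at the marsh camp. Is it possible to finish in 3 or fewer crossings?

Counting alone: the warden can take at most 2 across per trip to the dry ground, so moving all 5 needs at least 3 loaded trips out, with a return between consecutive ones — at least 5 crossings.
Since 3 < 5, 3 crossings cannot be enough. (The shortest complete plan in fact takes 5:)
1. Warden goes to the dry ground with Dara and Quin.  [the marsh camp: Evan, Mina, Noor | the dry ground: Dara, Quin]
2. Warden goes back to the marsh camp alone.  [the marsh camp: Evan, Mina, Noor | the dry ground: Dara, Quin]
3. Warden goes to the dry ground with Evan.  [the marsh camp: Mina, Noor | the dry ground: Dara, Evan, Quin]
4. Warden goes back to the marsh camp alone.  [the marsh camp: Mina, Noor | the dry ground: Dara, Evan, Quin]
5. Warden goes to the dry ground with Mina and Noor.  [the marsh camp: — | the dry ground: Dara, Evan, Mina, Noor, Quin]

No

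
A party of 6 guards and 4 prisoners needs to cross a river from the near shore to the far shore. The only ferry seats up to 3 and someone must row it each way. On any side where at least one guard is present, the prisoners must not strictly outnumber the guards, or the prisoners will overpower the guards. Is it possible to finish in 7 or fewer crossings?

Counting alone: each trip to the far shore takes at most 3 across and each return brings at least 1 back, so after t trips out (and t−1 returns) at most 3t − (t−1) of the 10 are across; that first reaches 10 at t = 5, so at least 9 crossings are needed.
Since 7 < 9, 7 crossings cannot be enough. (The shortest complete plan in fact takes 9:)
1. 2 prisoners → the far shore.  (the near shore: 6G 2P; the far shore: 0G 2P)
2. 1 prisoner ← the near shore.  (the near shore: 6G 3P; the far shore: 0G 1P)
3. 3 prisoners → the far shore.  (the near shore: 6G 0P; the far shore: 0G 4P)
4. 1 prisoner ← the near shore.  (the near shore: 6G 1P; the far shore: 0G 3P)
5. 3 guards → the far shore.  (the near shore: 3G 1P; the far shore: 3G 3P)
6. 1 prisoner ← the near shore.  (the near shore: 3G 2P; the far shore: 3G 2P)
7. 1 guard and 2 prisoners → the far shore.  (the near shore: 2G 0P; the far shore: 4G 4P)
8. 1 prisoner ← the near shore.  (the near shore: 2G 1P; the far shore: 4G 3P)
9. 2 guards and 1 prisoner → the far shore.  (the near shore: 0G 0P; the far shore: 6G 4P)

No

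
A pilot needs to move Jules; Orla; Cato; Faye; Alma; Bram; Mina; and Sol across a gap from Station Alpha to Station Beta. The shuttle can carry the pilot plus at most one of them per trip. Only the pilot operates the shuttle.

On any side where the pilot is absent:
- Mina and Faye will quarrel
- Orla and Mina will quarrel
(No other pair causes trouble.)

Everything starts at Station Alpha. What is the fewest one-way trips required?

Counting alone: the pilot can take at most 1 across per trip to Station Beta, so moving all 8 needs at least 8 loaded trips out, with a return between consecutive ones — at least 15 crossings.
The safety rule pushes this higher. Following every safe sequence of crossings, the most of the 8 that can be at Station Beta as the shuttle arrives there on crossing 15 is 7 — never all 8.
So no plan with fewer than 17 crossings exists, and this one achieves 17:
1. Pilot goes to Station Beta with Mina.
2. Pilot goes back to Station Alpha alone.
3. Pilot goes to Station Beta with Jules.
4. Pilot goes back to Station Alpha alone.
5. Pilot goes to Station Beta with Orla.
6. Pilot goes back to Station Alpha with Mina.
7. Pilot goes to Station Beta with Faye.
8. Pilot goes back to Station Alpha alone.
9. Pilot goes to Station Beta with Cato.
10. Pilot goes back to Station Alpha alone.
11. Pilot goes to Station Beta with Alma.
12. Pilot goes back to Station Alpha alone.
13. Pilot goes to Station Beta with Bram.
14. Pilot goes back to Station Alpha alone.
15. Pilot goes to Station Beta with Sol.
16. Pilot goes back to Station Alpha alone.
17. Pilot goes to Station Beta with Mina.

17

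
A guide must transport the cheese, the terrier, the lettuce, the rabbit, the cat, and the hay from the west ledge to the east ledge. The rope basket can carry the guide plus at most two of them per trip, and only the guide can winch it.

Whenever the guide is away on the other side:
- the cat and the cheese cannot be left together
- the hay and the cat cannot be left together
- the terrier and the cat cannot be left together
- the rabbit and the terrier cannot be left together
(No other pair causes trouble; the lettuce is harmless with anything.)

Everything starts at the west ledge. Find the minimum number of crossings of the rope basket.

Counting alone: the guide can take at most 2 across per trip to the east ledge, so moving all 6 needs at least 3 loaded trips out, with a return between consecutive ones — at least 5 crossings.
The safety rule pushes this higher. Following every safe sequence of crossings, the most of the 6 that can be at the east ledge as the rope basket arrives there on crossing 5 is 5 — never all 6.
So no plan with fewer than 7 crossings exists, and this one achieves 7:
1. Guide goes to the east ledge with the cat and the terrier.
2. Guide goes back to the west ledge with the terrier.
3. Guide goes to the east ledge with the cheese and the terrier.
4. Guide goes back to the west ledge with the cat.
5. Guide goes to the east ledge with the hay and the lettuce.
6. Guide goes back to the west ledge alone.
7. Guide goes to the east ledge with the cat and the rabbit.

7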